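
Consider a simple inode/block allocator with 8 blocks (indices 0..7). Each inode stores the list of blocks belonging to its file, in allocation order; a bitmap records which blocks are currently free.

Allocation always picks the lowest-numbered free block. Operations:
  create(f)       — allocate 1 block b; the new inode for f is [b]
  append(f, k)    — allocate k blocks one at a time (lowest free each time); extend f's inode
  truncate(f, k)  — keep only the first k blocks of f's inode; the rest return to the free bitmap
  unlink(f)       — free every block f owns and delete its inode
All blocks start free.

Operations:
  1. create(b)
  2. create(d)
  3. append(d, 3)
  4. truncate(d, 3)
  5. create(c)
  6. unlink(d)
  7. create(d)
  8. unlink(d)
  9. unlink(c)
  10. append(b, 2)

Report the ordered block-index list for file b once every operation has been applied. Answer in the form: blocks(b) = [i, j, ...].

after create(b) → b:[0]  free=[F.......]
after create(d) → b:[0], d:[1]  free=[FF......]
after append(d, 3) → b:[0], d:[1, 2, 3, 4]  free=[FFFFF...]
after truncate(d, 3) → b:[0], d:[1, 2, 3]  free=[FFFF....]
after create(c) → b:[0], c:[4], d:[1, 2, 3]  free=[FFFFF...]
after unlink(d) → b:[0], c:[4]  free=[F...F...]
after create(d) → b:[0], c:[4], d:[1]  free=[FF..F...]
after unlink(d) → b:[0], c:[4]  free=[F...F...]
after unlink(c) → b:[0]  free=[F.......]
after append(b, 2) → b:[0, 1, 2]  free=[FFF.....]

blocks(b) = [0, 1, 2]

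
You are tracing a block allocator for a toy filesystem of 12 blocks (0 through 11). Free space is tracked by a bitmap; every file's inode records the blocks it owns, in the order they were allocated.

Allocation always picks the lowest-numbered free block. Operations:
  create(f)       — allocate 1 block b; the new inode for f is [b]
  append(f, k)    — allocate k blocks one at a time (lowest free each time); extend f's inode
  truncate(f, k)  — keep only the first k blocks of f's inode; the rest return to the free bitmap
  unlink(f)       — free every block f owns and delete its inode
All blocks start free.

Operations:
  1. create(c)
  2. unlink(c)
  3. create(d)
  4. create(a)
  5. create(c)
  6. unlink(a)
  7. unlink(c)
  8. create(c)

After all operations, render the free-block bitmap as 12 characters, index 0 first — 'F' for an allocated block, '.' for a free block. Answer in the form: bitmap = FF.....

[1] create(c) — c=0 (map F...........)
[2] unlink(c) —  (map ............)
[3] create(d) — d=0 (map F...........)
[4] create(a) — a=1 d=0 (map FF..........)
[5] create(c) — a=1 c=2 d=0 (map FFF.........)
[6] unlink(a) — c=2 d=0 (map F.F.........)
[7] unlink(c) — d=0 (map F...........)
[8] create(c) — c=1 d=0 (map FF..........)

bitmap = FF..........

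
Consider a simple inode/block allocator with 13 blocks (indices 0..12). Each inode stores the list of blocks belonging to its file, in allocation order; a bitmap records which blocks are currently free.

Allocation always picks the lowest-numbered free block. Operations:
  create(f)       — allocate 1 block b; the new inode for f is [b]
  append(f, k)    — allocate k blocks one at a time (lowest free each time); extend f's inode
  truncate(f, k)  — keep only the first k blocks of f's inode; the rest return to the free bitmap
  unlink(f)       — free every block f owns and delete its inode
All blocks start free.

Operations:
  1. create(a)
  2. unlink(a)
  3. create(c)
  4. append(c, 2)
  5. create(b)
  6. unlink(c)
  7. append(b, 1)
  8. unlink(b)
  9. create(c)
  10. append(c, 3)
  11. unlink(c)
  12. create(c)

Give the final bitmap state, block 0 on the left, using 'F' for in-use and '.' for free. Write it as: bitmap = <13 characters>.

[1] create(a) — a=0 (map F............)
[2] unlink(a) —  (map .............)
[3] create(c) — c=0 (map F............)
[4] append(c, 2) — c=0,1,2 (map FFF..........)
[5] create(b) — b=3 c=0,1,2 (map FFFF.........)
[6] unlink(c) — b=3 (map ...F.........)
[7] append(b, 1) — b=3,0 (map F..F.........)
[8] unlink(b) —  (map .............)
[9] create(c) — c=0 (map F............)
[10] append(c, 3) — c=0,1,2,3 (map FFFF.........)
[11] unlink(c) —  (map .............)
[12] create(c) — c=0 (map F............)

bitmap = F............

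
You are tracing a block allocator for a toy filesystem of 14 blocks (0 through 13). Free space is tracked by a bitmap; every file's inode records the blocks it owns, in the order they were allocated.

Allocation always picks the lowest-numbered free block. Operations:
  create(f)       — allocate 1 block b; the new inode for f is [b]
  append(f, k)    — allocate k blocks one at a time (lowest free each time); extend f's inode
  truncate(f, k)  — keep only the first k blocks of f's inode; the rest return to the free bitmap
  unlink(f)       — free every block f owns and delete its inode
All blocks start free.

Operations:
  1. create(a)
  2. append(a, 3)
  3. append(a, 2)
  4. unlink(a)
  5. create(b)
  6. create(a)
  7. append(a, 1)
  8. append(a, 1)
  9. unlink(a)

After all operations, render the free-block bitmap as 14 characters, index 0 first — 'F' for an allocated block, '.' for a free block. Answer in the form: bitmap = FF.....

bitmap = F.............

  1. create(a)  ⇒  F.............  {a→[0]}
  2. append(a, 3)  ⇒  FFFF..........  {a→[0, 1, 2, 3]}
  3. append(a, 2)  ⇒  FFFFFF........  {a→[0, 1, 2, 3, 4, 5]}
  4. unlink(a)  ⇒  ..............  {}
  5. create(b)  ⇒  F.............  {b→[0]}
  6. create(a)  ⇒  FF............  {a→[1]; b→[0]}
  7. append(a, 1)  ⇒  FFF...........  {a→[1, 2]; b→[0]}
  8. append(a, 1)  ⇒  FFFF..........  {a→[1, 2, 3]; b→[0]}
  9. unlink(a)  ⇒  F.............  {b→[0]}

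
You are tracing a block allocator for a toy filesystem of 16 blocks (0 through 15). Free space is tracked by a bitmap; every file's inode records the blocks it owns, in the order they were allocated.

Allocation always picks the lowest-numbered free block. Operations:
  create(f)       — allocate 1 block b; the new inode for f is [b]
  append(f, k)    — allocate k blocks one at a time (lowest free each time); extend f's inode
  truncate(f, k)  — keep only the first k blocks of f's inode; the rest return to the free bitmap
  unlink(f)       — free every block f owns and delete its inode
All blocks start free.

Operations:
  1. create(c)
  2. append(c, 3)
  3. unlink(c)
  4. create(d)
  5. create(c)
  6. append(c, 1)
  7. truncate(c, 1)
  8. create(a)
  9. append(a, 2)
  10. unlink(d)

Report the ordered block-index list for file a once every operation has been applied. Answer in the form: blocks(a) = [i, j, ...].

blocks(a) = [2, 3, 4]

after create(c) → c:[0]  free=[F...............]
after append(c, 3) → c:[0, 1, 2, 3]  free=[FFFF............]
after unlink(c) →   free=[................]
after create(d) → d:[0]  free=[F...............]
after create(c) → c:[1], d:[0]  free=[FF..............]
after append(c, 1) → c:[1, 2], d:[0]  free=[FFF.............]
after truncate(c, 1) → c:[1], d:[0]  free=[FF..............]
after create(a) → a:[2], c:[1], d:[0]  free=[FFF.............]
after append(a, 2) → a:[2, 3, 4], c:[1], d:[0]  free=[FFFFF...........]
after unlink(d) → a:[2, 3, 4], c:[1]  free=[.FFFF...........]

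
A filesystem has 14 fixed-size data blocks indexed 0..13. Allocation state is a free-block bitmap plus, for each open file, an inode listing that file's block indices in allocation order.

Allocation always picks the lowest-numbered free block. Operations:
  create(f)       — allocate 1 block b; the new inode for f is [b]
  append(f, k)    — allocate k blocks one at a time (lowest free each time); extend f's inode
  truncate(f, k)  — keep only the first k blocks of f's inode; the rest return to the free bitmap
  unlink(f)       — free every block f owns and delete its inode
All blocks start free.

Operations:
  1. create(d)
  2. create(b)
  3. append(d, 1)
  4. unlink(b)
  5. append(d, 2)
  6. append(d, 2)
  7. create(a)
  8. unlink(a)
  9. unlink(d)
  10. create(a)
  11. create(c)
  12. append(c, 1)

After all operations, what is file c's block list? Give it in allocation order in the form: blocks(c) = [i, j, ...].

blocks(c) = [1, 2]

create(d): bitmap=F............. | d=[0]
create(b): bitmap=FF............ | b=[1] d=[0]
append(d, 1): bitmap=FFF........... | b=[1] d=[0, 2]
unlink(b): bitmap=F.F........... | d=[0, 2]
append(d, 2): bitmap=FFFF.......... | d=[0, 2, 1, 3]
append(d, 2): bitmap=FFFFFF........ | d=[0, 2, 1, 3, 4, 5]
create(a): bitmap=FFFFFFF....... | a=[6] d=[0, 2, 1, 3, 4, 5]
unlink(a): bitmap=FFFFFF........ | d=[0, 2, 1, 3, 4, 5]
unlink(d): bitmap=.............. | 
create(a): bitmap=F............. | a=[0]
create(c): bitmap=FF............ | a=[0] c=[1]
append(c, 1): bitmap=FFF........... | a=[0] c=[1, 2]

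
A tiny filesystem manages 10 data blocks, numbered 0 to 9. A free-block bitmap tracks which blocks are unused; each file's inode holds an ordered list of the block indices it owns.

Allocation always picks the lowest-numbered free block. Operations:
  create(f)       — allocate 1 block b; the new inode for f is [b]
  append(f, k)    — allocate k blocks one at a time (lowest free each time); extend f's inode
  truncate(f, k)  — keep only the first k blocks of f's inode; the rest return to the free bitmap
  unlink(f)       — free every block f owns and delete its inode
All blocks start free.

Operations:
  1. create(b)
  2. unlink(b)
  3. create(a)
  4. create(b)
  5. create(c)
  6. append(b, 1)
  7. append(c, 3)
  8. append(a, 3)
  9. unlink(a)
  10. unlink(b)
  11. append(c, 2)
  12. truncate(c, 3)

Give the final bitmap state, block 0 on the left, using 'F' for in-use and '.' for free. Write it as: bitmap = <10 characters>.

bitmap = ..F.FF....

create(b): bitmap=F......... | b=[0]
unlink(b): bitmap=.......... | 
create(a): bitmap=F......... | a=[0]
create(b): bitmap=FF........ | a=[0] b=[1]
create(c): bitmap=FFF....... | a=[0] b=[1] c=[2]
append(b, 1): bitmap=FFFF...... | a=[0] b=[1, 3] c=[2]
append(c, 3): bitmap=FFFFFFF... | a=[0] b=[1, 3] c=[2, 4, 5, 6]
append(a, 3): bitmap=FFFFFFFFFF | a=[0, 7, 8, 9] b=[1, 3] c=[2, 4, 5, 6]
unlink(a): bitmap=.FFFFFF... | b=[1, 3] c=[2, 4, 5, 6]
unlink(b): bitmap=..F.FFF... | c=[2, 4, 5, 6]
append(c, 2): bitmap=FFF.FFF... | c=[2, 4, 5, 6, 0, 1]
truncate(c, 3): bitmap=..F.FF.... | c=[2, 4, 5]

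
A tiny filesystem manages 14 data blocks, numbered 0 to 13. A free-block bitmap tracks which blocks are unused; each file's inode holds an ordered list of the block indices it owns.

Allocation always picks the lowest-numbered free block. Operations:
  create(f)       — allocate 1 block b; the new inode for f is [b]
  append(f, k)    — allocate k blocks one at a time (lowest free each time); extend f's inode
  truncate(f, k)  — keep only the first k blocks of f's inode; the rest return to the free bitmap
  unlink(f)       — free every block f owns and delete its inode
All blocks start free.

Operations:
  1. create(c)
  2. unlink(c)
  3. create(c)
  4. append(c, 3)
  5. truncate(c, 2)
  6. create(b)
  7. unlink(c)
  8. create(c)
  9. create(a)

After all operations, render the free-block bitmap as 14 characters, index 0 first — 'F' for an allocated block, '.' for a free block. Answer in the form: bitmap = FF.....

bitmap = FFF...........

  1. create(c)  ⇒  F.............  {c→[0]}
  2. unlink(c)  ⇒  ..............  {}
  3. create(c)  ⇒  F.............  {c→[0]}
  4. append(c, 3)  ⇒  FFFF..........  {c→[0, 1, 2, 3]}
  5. truncate(c, 2)  ⇒  FF............  {c→[0, 1]}
  6. create(b)  ⇒  FFF...........  {b→[2]; c→[0, 1]}
  7. unlink(c)  ⇒  ..F...........  {b→[2]}
  8. create(c)  ⇒  F.F...........  {b→[2]; c→[0]}
  9. create(a)  ⇒  FFF...........  {a→[1]; b→[2]; c→[0]}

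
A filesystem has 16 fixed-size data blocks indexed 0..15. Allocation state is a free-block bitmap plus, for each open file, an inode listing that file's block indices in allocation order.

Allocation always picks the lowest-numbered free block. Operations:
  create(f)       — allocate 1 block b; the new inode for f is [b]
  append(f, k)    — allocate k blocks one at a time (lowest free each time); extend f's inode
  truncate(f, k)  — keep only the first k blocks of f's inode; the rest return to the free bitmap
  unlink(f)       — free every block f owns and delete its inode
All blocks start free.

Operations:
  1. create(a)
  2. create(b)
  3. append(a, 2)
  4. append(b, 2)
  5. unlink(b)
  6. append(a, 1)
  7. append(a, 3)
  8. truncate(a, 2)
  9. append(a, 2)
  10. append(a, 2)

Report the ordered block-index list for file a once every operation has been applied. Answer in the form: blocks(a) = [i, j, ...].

create(a): bitmap=F............... | a=[0]
create(b): bitmap=FF.............. | a=[0] b=[1]
append(a, 2): bitmap=FFFF............ | a=[0, 2, 3] b=[1]
append(b, 2): bitmap=FFFFFF.......... | a=[0, 2, 3] b=[1, 4, 5]
unlink(b): bitmap=F.FF............ | a=[0, 2, 3]
append(a, 1): bitmap=FFFF............ | a=[0, 2, 3, 1]
append(a, 3): bitmap=FFFFFFF......... | a=[0, 2, 3, 1, 4, 5, 6]
truncate(a, 2): bitmap=F.F............. | a=[0, 2]
append(a, 2): bitmap=FFFF............ | a=[0, 2, 1, 3]
append(a, 2): bitmap=FFFFFF.......... | a=[0, 2, 1, 3, 4, 5]

blocks(a) = [0, 2, 1, 3, 4, 5]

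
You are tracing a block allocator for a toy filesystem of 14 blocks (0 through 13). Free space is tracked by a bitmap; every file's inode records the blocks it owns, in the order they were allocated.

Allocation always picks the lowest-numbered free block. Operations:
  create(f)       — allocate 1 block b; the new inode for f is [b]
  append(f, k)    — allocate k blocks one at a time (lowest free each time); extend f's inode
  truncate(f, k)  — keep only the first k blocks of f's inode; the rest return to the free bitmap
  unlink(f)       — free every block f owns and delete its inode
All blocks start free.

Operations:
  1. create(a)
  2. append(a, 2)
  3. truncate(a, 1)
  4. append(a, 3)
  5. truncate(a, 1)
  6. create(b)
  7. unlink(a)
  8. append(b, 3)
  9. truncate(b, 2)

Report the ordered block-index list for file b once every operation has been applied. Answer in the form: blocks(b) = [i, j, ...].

blocks(b) = [1, 0]

create(a): bitmap=F............. | a=[0]
append(a, 2): bitmap=FFF........... | a=[0, 1, 2]
truncate(a, 1): bitmap=F............. | a=[0]
append(a, 3): bitmap=FFFF.......... | a=[0, 1, 2, 3]
truncate(a, 1): bitmap=F............. | a=[0]
create(b): bitmap=FF............ | a=[0] b=[1]
unlink(a): bitmap=.F............ | b=[1]
append(b, 3): bitmap=FFFF.......... | b=[1, 0, 2, 3]
truncate(b, 2): bitmap=FF............ | b=[1, 0]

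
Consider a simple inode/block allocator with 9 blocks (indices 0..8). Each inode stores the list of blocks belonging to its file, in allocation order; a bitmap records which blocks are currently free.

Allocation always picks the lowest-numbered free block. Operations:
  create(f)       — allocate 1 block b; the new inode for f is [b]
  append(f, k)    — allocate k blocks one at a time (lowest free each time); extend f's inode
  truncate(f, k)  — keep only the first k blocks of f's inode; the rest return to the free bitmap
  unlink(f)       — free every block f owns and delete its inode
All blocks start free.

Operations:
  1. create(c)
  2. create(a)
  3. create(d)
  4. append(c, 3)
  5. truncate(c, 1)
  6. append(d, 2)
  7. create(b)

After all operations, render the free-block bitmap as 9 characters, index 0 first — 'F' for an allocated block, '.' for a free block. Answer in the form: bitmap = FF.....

bitmap = FFFFFF...

  1. create(c)  ⇒  F........  {c→[0]}
  2. create(a)  ⇒  FF.......  {a→[1]; c→[0]}
  3. create(d)  ⇒  FFF......  {a→[1]; c→[0]; d→[2]}
  4. append(c, 3)  ⇒  FFFFFF...  {a→[1]; c→[0, 3, 4, 5]; d→[2]}
  5. truncate(c, 1)  ⇒  FFF......  {a→[1]; c→[0]; d→[2]}
  6. append(d, 2)  ⇒  FFFFF....  {a→[1]; c→[0]; d→[2, 3, 4]}
  7. create(b)  ⇒  FFFFFF...  {a→[1]; b→[5]; c→[0]; d→[2, 3, 4]}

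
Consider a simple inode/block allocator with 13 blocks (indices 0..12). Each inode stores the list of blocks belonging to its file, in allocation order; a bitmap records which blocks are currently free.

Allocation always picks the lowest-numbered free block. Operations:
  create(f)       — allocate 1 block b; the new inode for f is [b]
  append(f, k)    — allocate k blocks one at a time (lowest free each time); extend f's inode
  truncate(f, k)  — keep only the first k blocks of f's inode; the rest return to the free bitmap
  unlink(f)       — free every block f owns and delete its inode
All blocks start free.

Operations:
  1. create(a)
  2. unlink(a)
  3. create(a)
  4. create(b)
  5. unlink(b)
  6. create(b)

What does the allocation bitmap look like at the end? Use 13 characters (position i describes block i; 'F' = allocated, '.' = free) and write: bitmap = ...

bitmap = FF...........

[1] create(a) — a=0 (map F............)
[2] unlink(a) —  (map .............)
[3] create(a) — a=0 (map F............)
[4] create(b) — a=0 b=1 (map FF...........)
[5] unlink(b) — a=0 (map F............)
[6] create(b) — a=0 b=1 (map FF...........)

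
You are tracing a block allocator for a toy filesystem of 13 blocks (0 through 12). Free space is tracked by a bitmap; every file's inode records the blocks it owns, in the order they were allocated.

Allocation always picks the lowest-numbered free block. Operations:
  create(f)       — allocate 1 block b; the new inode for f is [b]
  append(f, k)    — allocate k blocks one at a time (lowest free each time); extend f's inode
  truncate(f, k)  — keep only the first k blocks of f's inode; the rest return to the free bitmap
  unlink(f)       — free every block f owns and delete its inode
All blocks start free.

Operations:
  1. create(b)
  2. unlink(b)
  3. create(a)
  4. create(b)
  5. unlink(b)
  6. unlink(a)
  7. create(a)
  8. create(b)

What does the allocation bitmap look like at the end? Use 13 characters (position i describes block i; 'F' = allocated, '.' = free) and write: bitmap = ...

[1] create(b) — b=0 (map F............)
[2] unlink(b) —  (map .............)
[3] create(a) — a=0 (map F............)
[4] create(b) — a=0 b=1 (map FF...........)
[5] unlink(b) — a=0 (map F............)
[6] unlink(a) —  (map .............)
[7] create(a) — a=0 (map F............)
[8] create(b) — a=0 b=1 (map FF...........)

bitmap = FF...........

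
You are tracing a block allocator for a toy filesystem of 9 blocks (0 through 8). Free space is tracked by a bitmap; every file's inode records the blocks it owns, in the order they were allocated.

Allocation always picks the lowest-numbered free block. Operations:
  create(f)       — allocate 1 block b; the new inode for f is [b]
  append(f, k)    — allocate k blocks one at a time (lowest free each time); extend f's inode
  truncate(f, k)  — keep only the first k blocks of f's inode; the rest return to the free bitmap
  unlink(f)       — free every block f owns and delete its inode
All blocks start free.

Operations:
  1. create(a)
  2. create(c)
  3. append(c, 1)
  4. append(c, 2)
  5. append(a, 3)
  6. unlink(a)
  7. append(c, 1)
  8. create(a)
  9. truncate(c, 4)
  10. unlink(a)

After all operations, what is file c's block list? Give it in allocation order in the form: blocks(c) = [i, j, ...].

create(a): bitmap=F........ | a=[0]
create(c): bitmap=FF....... | a=[0] c=[1]
append(c, 1): bitmap=FFF...... | a=[0] c=[1, 2]
append(c, 2): bitmap=FFFFF.... | a=[0] c=[1, 2, 3, 4]
append(a, 3): bitmap=FFFFFFFF. | a=[0, 5, 6, 7] c=[1, 2, 3, 4]
unlink(a): bitmap=.FFFF.... | c=[1, 2, 3, 4]
append(c, 1): bitmap=FFFFF.... | c=[1, 2, 3, 4, 0]
create(a): bitmap=FFFFFF... | a=[5] c=[1, 2, 3, 4, 0]
truncate(c, 4): bitmap=.FFFFF... | a=[5] c=[1, 2, 3, 4]
unlink(a): bitmap=.FFFF.... | c=[1, 2, 3, 4]

blocks(c) = [1, 2, 3, 4]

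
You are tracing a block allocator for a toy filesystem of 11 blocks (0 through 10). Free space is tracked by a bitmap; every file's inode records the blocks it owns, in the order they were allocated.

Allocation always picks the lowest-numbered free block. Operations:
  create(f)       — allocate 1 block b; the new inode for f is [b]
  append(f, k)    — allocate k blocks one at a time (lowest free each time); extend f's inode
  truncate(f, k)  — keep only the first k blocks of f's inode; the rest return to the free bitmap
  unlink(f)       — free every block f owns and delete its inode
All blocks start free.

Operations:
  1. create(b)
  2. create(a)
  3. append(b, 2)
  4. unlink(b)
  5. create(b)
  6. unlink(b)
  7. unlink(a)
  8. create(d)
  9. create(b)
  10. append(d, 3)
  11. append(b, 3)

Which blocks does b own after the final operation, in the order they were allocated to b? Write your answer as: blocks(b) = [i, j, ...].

  1. create(b)  ⇒  F..........  {b→[0]}
  2. create(a)  ⇒  FF.........  {a→[1]; b→[0]}
  3. append(b, 2)  ⇒  FFFF.......  {a→[1]; b→[0, 2, 3]}
  4. unlink(b)  ⇒  .F.........  {a→[1]}
  5. create(b)  ⇒  FF.........  {a→[1]; b→[0]}
  6. unlink(b)  ⇒  .F.........  {a→[1]}
  7. unlink(a)  ⇒  ...........  {}
  8. create(d)  ⇒  F..........  {d→[0]}
  9. create(b)  ⇒  FF.........  {b→[1]; d→[0]}
  10. append(d, 3)  ⇒  FFFFF......  {b→[1]; d→[0, 2, 3, 4]}
  11. append(b, 3)  ⇒  FFFFFFFF...  {b→[1, 5, 6, 7]; d→[0, 2, 3, 4]}

blocks(b) = [1, 5, 6, 7]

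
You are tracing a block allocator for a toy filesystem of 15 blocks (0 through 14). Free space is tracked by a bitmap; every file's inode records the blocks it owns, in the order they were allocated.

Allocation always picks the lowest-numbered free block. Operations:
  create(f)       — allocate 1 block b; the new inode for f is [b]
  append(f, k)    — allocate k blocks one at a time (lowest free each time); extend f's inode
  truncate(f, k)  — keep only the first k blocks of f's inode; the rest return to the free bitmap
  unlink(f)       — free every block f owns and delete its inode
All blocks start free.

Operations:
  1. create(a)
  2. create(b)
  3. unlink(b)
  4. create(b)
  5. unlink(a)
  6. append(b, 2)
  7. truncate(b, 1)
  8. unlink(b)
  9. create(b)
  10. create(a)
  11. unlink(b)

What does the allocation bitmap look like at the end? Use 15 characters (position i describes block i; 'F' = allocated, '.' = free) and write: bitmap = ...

bitmap = .F.............

after create(a) → a:[0]  free=[F..............]
after create(b) → a:[0], b:[1]  free=[FF.............]
after unlink(b) → a:[0]  free=[F..............]
after create(b) → a:[0], b:[1]  free=[FF.............]
after unlink(a) → b:[1]  free=[.F.............]
after append(b, 2) → b:[1, 0, 2]  free=[FFF............]
after truncate(b, 1) → b:[1]  free=[.F.............]
after unlink(b) →   free=[...............]
after create(b) → b:[0]  free=[F..............]
after create(a) → a:[1], b:[0]  free=[FF.............]
after unlink(b) → a:[1]  free=[.F.............]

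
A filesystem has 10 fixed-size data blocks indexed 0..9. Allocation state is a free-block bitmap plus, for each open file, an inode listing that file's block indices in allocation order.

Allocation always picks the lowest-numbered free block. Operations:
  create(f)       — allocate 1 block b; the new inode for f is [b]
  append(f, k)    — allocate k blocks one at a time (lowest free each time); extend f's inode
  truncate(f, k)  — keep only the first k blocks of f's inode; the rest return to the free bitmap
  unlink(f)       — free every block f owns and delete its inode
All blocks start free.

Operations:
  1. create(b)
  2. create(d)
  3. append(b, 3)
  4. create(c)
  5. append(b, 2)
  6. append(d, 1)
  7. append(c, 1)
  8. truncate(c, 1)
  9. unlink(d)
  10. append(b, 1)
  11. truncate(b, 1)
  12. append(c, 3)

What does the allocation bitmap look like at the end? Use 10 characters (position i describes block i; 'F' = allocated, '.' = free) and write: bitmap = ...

after create(b) → b:[0]  free=[F.........]
after create(d) → b:[0], d:[1]  free=[FF........]
after append(b, 3) → b:[0, 2, 3, 4], d:[1]  free=[FFFFF.....]
after create(c) → b:[0, 2, 3, 4], c:[5], d:[1]  free=[FFFFFF....]
after append(b, 2) → b:[0, 2, 3, 4, 6, 7], c:[5], d:[1]  free=[FFFFFFFF..]
after append(d, 1) → b:[0, 2, 3, 4, 6, 7], c:[5], d:[1, 8]  free=[FFFFFFFFF.]
after append(c, 1) → b:[0, 2, 3, 4, 6, 7], c:[5, 9], d:[1, 8]  free=[FFFFFFFFFF]
after truncate(c, 1) → b:[0, 2, 3, 4, 6, 7], c:[5], d:[1, 8]  free=[FFFFFFFFF.]
after unlink(d) → b:[0, 2, 3, 4, 6, 7], c:[5]  free=[F.FFFFFF..]
after append(b, 1) → b:[0, 2, 3, 4, 6, 7, 1], c:[5]  free=[FFFFFFFF..]
after truncate(b, 1) → b:[0], c:[5]  free=[F....F....]
after append(c, 3) → b:[0], c:[5, 1, 2, 3]  free=[FFFF.F....]

bitmap = FFFF.F....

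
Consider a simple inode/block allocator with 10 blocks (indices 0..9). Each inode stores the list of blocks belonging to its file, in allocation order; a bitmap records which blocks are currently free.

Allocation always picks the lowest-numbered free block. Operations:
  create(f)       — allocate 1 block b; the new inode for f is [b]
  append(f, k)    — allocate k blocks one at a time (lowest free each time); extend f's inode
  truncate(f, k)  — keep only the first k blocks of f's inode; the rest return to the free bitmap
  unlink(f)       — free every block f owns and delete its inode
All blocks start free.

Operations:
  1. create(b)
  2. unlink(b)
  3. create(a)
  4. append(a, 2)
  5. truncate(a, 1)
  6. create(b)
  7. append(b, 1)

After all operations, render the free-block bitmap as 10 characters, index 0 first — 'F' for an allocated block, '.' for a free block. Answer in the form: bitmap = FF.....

after create(b) → b:[0]  free=[F.........]
after unlink(b) →   free=[..........]
after create(a) → a:[0]  free=[F.........]
after append(a, 2) → a:[0, 1, 2]  free=[FFF.......]
after truncate(a, 1) → a:[0]  free=[F.........]
after create(b) → a:[0], b:[1]  free=[FF........]
after append(b, 1) → a:[0], b:[1, 2]  free=[FFF.......]

bitmap = FFF.......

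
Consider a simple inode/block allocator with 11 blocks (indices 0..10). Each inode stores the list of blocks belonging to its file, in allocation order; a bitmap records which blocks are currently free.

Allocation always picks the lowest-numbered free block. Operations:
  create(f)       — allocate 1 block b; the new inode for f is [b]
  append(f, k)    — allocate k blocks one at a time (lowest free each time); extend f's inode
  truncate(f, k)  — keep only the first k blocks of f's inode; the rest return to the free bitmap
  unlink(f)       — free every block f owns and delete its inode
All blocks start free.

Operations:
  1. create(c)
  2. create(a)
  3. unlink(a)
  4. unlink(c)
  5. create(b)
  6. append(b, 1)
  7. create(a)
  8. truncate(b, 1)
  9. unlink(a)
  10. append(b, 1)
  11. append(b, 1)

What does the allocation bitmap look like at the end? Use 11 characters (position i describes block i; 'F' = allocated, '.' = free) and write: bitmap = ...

bitmap = FFF........

  1. create(c)  ⇒  F..........  {c→[0]}
  2. create(a)  ⇒  FF.........  {a→[1]; c→[0]}
  3. unlink(a)  ⇒  F..........  {c→[0]}
  4. unlink(c)  ⇒  ...........  {}
  5. create(b)  ⇒  F..........  {b→[0]}
  6. append(b, 1)  ⇒  FF.........  {b→[0, 1]}
  7. create(a)  ⇒  FFF........  {a→[2]; b→[0, 1]}
  8. truncate(b, 1)  ⇒  F.F........  {a→[2]; b→[0]}
  9. unlink(a)  ⇒  F..........  {b→[0]}
  10. append(b, 1)  ⇒  FF.........  {b→[0, 1]}
  11. append(b, 1)  ⇒  FFF........  {b→[0, 1, 2]}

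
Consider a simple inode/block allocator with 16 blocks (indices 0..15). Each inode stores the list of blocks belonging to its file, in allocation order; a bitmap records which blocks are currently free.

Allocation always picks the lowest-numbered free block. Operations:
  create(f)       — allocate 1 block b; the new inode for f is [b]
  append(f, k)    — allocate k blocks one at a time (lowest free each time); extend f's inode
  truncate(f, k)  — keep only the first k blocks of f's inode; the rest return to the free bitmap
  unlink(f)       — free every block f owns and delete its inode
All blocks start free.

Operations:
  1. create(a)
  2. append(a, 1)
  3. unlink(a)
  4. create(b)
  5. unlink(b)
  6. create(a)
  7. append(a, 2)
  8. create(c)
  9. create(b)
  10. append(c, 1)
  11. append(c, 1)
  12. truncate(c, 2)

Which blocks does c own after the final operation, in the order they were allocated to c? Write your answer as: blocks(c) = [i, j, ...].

blocks(c) = [3, 5]

after create(a) → a:[0]  free=[F...............]
after append(a, 1) → a:[0, 1]  free=[FF..............]
after unlink(a) →   free=[................]
after create(b) → b:[0]  free=[F...............]
after unlink(b) →   free=[................]
after create(a) → a:[0]  free=[F...............]
after append(a, 2) → a:[0, 1, 2]  free=[FFF.............]
after create(c) → a:[0, 1, 2], c:[3]  free=[FFFF............]
after create(b) → a:[0, 1, 2], b:[4], c:[3]  free=[FFFFF...........]
after append(c, 1) → a:[0, 1, 2], b:[4], c:[3, 5]  free=[FFFFFF..........]
after append(c, 1) → a:[0, 1, 2], b:[4], c:[3, 5, 6]  free=[FFFFFFF.........]
after truncate(c, 2) → a:[0, 1, 2], b:[4], c:[3, 5]  free=[FFFFFF..........]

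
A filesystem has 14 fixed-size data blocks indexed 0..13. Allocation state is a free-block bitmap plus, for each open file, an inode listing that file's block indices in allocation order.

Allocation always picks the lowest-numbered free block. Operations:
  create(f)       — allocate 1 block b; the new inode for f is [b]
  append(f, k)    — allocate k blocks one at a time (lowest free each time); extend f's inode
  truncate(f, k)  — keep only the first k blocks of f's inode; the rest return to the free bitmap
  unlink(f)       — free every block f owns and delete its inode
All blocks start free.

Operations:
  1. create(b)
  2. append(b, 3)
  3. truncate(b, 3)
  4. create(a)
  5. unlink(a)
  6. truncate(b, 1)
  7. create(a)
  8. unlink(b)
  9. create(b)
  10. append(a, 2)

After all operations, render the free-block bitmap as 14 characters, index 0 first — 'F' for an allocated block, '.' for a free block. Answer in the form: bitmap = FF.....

bitmap = FFFF..........

  1. create(b)  ⇒  F.............  {b→[0]}
  2. append(b, 3)  ⇒  FFFF..........  {b→[0, 1, 2, 3]}
  3. truncate(b, 3)  ⇒  FFF...........  {b→[0, 1, 2]}
  4. create(a)  ⇒  FFFF..........  {a→[3]; b→[0, 1, 2]}
  5. unlink(a)  ⇒  FFF...........  {b→[0, 1, 2]}
  6. truncate(b, 1)  ⇒  F.............  {b→[0]}
  7. create(a)  ⇒  FF............  {a→[1]; b→[0]}
  8. unlink(b)  ⇒  .F............  {a→[1]}
  9. create(b)  ⇒  FF............  {a→[1]; b→[0]}
  10. append(a, 2)  ⇒  FFFF..........  {a→[1, 2, 3]; b→[0]}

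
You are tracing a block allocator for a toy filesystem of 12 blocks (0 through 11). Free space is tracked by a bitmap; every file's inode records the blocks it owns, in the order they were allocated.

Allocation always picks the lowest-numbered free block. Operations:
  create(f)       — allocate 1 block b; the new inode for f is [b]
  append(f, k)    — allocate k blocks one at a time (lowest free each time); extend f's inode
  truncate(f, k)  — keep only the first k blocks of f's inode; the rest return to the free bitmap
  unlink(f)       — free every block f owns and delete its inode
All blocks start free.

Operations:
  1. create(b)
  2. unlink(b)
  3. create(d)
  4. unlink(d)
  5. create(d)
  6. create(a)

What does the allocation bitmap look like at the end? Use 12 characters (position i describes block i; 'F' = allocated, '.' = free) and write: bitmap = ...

after create(b) → b:[0]  free=[F...........]
after unlink(b) →   free=[............]
after create(d) → d:[0]  free=[F...........]
after unlink(d) →   free=[............]
after create(d) → d:[0]  free=[F...........]
after create(a) → a:[1], d:[0]  free=[FF..........]

bitmap = FF..........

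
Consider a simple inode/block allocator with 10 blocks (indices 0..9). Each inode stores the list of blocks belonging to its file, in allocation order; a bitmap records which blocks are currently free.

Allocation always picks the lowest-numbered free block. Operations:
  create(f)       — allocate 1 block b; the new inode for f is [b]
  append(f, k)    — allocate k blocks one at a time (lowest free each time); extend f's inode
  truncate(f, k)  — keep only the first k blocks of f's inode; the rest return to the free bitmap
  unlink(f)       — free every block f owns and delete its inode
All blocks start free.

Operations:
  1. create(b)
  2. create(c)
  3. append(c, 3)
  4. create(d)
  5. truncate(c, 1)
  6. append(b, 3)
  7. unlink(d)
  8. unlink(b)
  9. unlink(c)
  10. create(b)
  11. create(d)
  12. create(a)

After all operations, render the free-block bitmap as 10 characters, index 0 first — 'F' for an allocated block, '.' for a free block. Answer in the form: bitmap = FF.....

bitmap = FFF.......

[1] create(b) — b=0 (map F.........)
[2] create(c) — b=0 c=1 (map FF........)
[3] append(c, 3) — b=0 c=1,2,3,4 (map FFFFF.....)
[4] create(d) — b=0 c=1,2,3,4 d=5 (map FFFFFF....)
[5] truncate(c, 1) — b=0 c=1 d=5 (map FF...F....)
[6] append(b, 3) — b=0,2,3,4 c=1 d=5 (map FFFFFF....)
[7] unlink(d) — b=0,2,3,4 c=1 (map FFFFF.....)
[8] unlink(b) — c=1 (map .F........)
[9] unlink(c) —  (map ..........)
[10] create(b) — b=0 (map F.........)
[11] create(d) — b=0 d=1 (map FF........)
[12] create(a) — a=2 b=0 d=1 (map FFF.......)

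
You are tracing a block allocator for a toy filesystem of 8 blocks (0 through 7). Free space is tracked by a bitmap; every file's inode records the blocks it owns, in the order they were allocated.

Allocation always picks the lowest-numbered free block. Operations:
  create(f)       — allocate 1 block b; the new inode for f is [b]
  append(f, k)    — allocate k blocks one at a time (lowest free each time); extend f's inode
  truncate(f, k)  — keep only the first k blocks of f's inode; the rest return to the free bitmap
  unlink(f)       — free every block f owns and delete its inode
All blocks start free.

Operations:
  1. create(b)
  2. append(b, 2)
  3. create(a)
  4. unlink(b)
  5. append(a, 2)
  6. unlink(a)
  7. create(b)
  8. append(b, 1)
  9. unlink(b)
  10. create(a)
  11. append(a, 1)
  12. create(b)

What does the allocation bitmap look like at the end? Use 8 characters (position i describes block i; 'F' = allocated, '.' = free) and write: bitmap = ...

bitmap = FFF.....

after create(b) → b:[0]  free=[F.......]
after append(b, 2) → b:[0, 1, 2]  free=[FFF.....]
after create(a) → a:[3], b:[0, 1, 2]  free=[FFFF....]
after unlink(b) → a:[3]  free=[...F....]
after append(a, 2) → a:[3, 0, 1]  free=[FF.F....]
after unlink(a) →   free=[........]
after create(b) → b:[0]  free=[F.......]
after append(b, 1) → b:[0, 1]  free=[FF......]
after unlink(b) →   free=[........]
after create(a) → a:[0]  free=[F.......]
after append(a, 1) → a:[0, 1]  free=[FF......]
after create(b) → a:[0, 1], b:[2]  free=[FFF.....]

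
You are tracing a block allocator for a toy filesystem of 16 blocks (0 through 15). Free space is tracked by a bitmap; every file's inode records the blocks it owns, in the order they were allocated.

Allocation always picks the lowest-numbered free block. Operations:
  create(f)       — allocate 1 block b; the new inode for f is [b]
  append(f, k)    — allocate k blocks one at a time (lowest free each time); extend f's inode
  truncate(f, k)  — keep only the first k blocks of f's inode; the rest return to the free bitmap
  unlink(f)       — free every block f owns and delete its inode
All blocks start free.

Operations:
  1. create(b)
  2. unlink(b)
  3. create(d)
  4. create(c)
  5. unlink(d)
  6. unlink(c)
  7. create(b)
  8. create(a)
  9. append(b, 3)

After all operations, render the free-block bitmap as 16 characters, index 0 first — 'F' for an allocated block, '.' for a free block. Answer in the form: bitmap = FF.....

bitmap = FFFFF...........

create(b): bitmap=F............... | b=[0]
unlink(b): bitmap=................ | 
create(d): bitmap=F............... | d=[0]
create(c): bitmap=FF.............. | c=[1] d=[0]
unlink(d): bitmap=.F.............. | c=[1]
unlink(c): bitmap=................ | 
create(b): bitmap=F............... | b=[0]
create(a): bitmap=FF.............. | a=[1] b=[0]
append(b, 3): bitmap=FFFFF........... | a=[1] b=[0, 2, 3, 4]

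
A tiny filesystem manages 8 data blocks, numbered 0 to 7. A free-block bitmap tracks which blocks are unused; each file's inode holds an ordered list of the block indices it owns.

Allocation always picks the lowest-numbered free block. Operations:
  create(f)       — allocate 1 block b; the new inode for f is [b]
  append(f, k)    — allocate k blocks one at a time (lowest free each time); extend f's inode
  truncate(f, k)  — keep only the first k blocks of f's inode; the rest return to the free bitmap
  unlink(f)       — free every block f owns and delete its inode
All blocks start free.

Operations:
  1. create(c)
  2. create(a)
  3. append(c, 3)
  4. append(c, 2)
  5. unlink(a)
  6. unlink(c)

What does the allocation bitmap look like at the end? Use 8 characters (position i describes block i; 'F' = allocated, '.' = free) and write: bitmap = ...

after create(c) → c:[0]  free=[F.......]
after create(a) → a:[1], c:[0]  free=[FF......]
after append(c, 3) → a:[1], c:[0, 2, 3, 4]  free=[FFFFF...]
after append(c, 2) → a:[1], c:[0, 2, 3, 4, 5, 6]  free=[FFFFFFF.]
after unlink(a) → c:[0, 2, 3, 4, 5, 6]  free=[F.FFFFF.]
after unlink(c) →   free=[........]

bitmap = ........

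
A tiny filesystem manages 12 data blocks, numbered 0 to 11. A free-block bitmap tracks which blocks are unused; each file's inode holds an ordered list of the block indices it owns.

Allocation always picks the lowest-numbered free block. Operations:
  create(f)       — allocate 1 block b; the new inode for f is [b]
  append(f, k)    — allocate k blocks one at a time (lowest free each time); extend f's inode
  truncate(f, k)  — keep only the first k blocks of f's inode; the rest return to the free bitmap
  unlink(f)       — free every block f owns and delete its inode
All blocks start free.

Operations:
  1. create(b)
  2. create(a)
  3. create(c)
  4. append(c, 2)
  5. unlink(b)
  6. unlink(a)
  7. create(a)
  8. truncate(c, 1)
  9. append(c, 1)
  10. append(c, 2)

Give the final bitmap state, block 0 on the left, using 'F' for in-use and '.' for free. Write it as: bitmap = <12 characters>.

bitmap = FFFFF.......

[1] create(b) — b=0 (map F...........)
[2] create(a) — a=1 b=0 (map FF..........)
[3] create(c) — a=1 b=0 c=2 (map FFF.........)
[4] append(c, 2) — a=1 b=0 c=2,3,4 (map FFFFF.......)
[5] unlink(b) — a=1 c=2,3,4 (map .FFFF.......)
[6] unlink(a) — c=2,3,4 (map ..FFF.......)
[7] create(a) — a=0 c=2,3,4 (map F.FFF.......)
[8] truncate(c, 1) — a=0 c=2 (map F.F.........)
[9] append(c, 1) — a=0 c=2,1 (map FFF.........)
[10] append(c, 2) — a=0 c=2,1,3,4 (map FFFFF.......)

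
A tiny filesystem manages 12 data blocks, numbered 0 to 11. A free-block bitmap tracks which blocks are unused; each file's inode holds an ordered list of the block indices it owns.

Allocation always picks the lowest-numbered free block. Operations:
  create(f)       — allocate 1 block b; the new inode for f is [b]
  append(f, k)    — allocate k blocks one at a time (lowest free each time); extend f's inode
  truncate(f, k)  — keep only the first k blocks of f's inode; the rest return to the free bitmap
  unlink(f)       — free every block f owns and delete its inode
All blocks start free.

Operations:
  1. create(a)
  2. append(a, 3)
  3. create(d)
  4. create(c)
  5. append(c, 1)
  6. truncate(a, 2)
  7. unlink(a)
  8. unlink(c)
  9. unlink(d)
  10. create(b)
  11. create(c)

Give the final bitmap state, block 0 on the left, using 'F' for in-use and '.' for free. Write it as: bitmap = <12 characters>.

bitmap = FF..........

[1] create(a) — a=0 (map F...........)
[2] append(a, 3) — a=0,1,2,3 (map FFFF........)
[3] create(d) — a=0,1,2,3 d=4 (map FFFFF.......)
[4] create(c) — a=0,1,2,3 c=5 d=4 (map FFFFFF......)
[5] append(c, 1) — a=0,1,2,3 c=5,6 d=4 (map FFFFFFF.....)
[6] truncate(a, 2) — a=0,1 c=5,6 d=4 (map FF..FFF.....)
[7] unlink(a) — c=5,6 d=4 (map ....FFF.....)
[8] unlink(c) — d=4 (map ....F.......)
[9] unlink(d) —  (map ............)
[10] create(b) — b=0 (map F...........)
[11] create(c) — b=0 c=1 (map FF..........)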